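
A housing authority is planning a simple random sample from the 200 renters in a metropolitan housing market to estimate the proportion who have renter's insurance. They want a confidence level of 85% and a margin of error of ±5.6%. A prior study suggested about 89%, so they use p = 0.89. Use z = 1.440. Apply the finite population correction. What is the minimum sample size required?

50

Unadjusted: n₀ = 1.440² × 0.89 × 0.11 / 0.056² ≈ 64.73, so n₀ = 65.
Finite population correction with N = 200: n = n₀ / (1 + (n₀−1)/N) = 65 / (1 + 64/200) = 65 / 1.3200 ≈ 49.24.
Rounding up, n = 50.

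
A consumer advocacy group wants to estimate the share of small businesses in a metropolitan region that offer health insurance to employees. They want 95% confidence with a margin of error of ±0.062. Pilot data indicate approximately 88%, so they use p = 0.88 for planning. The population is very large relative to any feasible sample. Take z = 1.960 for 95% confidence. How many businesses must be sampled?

With p = 0.88, p(1−p) = 0.1056.
n = z²·p(1−p)/E² = 1.960² × 0.1056 / 0.062² = 3.8416 × 0.1056 / 0.003844 ≈ 105.53.
Rounding up gives n = 106.

106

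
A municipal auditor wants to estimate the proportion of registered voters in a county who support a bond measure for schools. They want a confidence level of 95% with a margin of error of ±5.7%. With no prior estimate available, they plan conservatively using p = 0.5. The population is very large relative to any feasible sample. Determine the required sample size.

296

For 95% confidence, z = 1.960.
With p = 0.5, p(1−p) = 0.25.
n = z²·p(1−p)/E² = 1.960² × 0.2500 / 0.057² = 3.8416 × 0.2500 / 0.003249 ≈ 295.60.
Rounding up gives n = 296.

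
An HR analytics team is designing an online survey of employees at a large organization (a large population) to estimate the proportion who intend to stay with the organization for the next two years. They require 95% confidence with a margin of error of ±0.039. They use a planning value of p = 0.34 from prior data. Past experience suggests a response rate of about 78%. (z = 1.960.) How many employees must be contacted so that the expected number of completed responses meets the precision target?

727

Completed interviews needed: n₀ = 1.960² × 0.2244 / 0.039² ≈ 566.77 → 567.
At a 78% response rate, contacts needed = 567 / 0.78 ≈ 726.92 → 727.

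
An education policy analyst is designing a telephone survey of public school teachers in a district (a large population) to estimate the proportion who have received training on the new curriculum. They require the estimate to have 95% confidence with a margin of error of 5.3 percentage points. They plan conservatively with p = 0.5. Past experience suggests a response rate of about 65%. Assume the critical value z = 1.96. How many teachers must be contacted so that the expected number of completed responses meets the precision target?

527

Completed interviews needed: n₀ = 1.96² × 0.2500 / 0.053² ≈ 341.90 → 342.
At a 65% response rate, contacts needed = 342 / 0.65 ≈ 526.15 → 527.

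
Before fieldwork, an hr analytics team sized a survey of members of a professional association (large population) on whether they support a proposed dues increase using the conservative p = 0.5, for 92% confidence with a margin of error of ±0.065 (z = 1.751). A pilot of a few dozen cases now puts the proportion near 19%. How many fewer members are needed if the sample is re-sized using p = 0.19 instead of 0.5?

70

Conservative (p = 0.5): n = 1.751² × 0.25 / 0.065² ≈ 181.42 → 182.
Using p = 0.19: p(1−p) = 0.1539, so n = 1.751² × 0.1539 / 0.065² ≈ 111.68 → 112.
Reduction: 182 − 112 = 70.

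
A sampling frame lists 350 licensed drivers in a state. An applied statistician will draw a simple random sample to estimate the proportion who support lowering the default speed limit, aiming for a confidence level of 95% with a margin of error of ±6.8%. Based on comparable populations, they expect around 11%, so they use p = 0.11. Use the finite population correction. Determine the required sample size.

67

For 95% confidence, z = 1.960.
Unadjusted: n₀ = 1.960² × 0.11 × 0.89 / 0.068² ≈ 81.33, so n₀ = 82.
Finite population correction with N = 350: n = n₀ / (1 + (n₀−1)/N) = 82 / (1 + 81/350) = 82 / 1.2314 ≈ 66.59.
Rounding up, n = 67.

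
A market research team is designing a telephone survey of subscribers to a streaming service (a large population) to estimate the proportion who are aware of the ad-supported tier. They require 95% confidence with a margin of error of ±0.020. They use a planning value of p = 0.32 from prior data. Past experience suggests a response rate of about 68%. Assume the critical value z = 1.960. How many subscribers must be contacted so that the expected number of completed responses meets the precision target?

3074

Completed interviews needed: n₀ = 1.960² × 0.2176 / 0.020² ≈ 2089.83 → 2090.
At a 68% response rate, contacts needed = 2090 / 0.68 ≈ 3073.53 → 3074.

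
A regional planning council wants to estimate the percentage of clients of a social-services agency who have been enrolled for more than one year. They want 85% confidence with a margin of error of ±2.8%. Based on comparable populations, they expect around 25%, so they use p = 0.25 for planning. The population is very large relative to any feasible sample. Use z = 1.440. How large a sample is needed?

With p = 0.25, p(1−p) = 0.1875.
n = z²·p(1−p)/E² = 1.440² × 0.1875 / 0.028² = 2.0736 × 0.1875 / 0.000784 ≈ 495.92.
Rounding up gives n = 496.

496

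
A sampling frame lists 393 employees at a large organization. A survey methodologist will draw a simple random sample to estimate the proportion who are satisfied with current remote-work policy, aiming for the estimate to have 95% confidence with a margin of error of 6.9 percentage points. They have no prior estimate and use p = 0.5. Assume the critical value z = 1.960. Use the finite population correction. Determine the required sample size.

Unadjusted: n₀ = 1.960² × 0.50 × 0.50 / 0.069² ≈ 201.72, so n₀ = 202.
Finite population correction with N = 393: n = n₀ / (1 + (n₀−1)/N) = 202 / (1 + 201/393) = 202 / 1.5115 ≈ 133.65.
Rounding up, n = 134.

134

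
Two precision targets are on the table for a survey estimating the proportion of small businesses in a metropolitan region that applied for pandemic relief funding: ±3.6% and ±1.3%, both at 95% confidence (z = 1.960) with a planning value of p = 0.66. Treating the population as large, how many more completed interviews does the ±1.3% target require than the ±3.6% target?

4435

At ±3.6%: n = 1.960² × 0.2244 / 0.036² ≈ 665.17 → 666.
At ±1.3%: n = 1.960² × 0.2244 / 0.013² ≈ 5100.92 → 5101.
Additional respondents: 5101 − 666 = 4435.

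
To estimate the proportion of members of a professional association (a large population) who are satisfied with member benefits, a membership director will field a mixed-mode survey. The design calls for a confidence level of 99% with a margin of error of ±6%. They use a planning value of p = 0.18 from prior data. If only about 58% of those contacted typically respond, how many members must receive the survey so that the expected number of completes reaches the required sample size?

For 99% confidence, z = 2.58.
Completed interviews needed: n₀ = 2.58² × 0.1476 / 0.060² ≈ 272.91 → 273.
At a 58% response rate, contacts needed = 273 / 0.58 ≈ 470.69 → 471.

471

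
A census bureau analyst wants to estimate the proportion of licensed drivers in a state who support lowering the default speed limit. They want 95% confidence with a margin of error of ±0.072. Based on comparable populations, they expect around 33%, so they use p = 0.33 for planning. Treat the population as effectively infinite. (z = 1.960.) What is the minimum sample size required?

164

With p = 0.33, p(1−p) = 0.2211.
n = z²·p(1−p)/E² = 1.960² × 0.2211 / 0.072² = 3.8416 × 0.2211 / 0.005184 ≈ 163.85.
Rounding up gives n = 164.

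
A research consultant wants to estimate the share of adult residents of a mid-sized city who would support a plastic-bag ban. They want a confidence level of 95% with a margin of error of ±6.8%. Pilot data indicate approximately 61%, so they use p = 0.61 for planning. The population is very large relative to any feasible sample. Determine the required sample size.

198

For 95% confidence, z = 1.960.
With p = 0.61, p(1−p) = 0.2379.
n = z²·p(1−p)/E² = 1.960² × 0.2379 / 0.068² = 3.8416 × 0.2379 / 0.004624 ≈ 197.65.
Rounding up gives n = 198.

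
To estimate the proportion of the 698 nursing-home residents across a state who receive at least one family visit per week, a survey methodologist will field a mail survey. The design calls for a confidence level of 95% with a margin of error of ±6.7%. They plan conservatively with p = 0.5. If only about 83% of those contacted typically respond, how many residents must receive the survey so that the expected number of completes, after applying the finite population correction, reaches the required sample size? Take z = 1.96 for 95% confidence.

198

Completed interviews needed (unadjusted): n₀ = 1.96² × 0.2500 / 0.067² ≈ 213.95 → 214.
FPC for N = 698: n = 214 / (1 + 213/698) = 214 / 1.3052 ≈ 163.96 → 164.
At an 83% response rate, contacts needed = 164 / 0.83 ≈ 197.59 → 198.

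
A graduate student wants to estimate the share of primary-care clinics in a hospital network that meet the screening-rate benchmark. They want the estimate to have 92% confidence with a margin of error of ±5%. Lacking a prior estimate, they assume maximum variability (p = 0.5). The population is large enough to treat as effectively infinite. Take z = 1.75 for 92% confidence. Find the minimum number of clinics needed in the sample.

307

With p = 0.5, p(1−p) = 0.25.
n = z²·p(1−p)/E² = 1.75² × 0.2500 / 0.050² = 3.0625 × 0.2500 / 0.002500 ≈ 306.25.
Rounding up gives n = 307.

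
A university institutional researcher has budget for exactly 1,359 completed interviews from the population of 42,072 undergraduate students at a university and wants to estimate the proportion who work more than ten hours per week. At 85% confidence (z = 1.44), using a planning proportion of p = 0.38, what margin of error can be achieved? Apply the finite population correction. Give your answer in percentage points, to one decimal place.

Finite-population factor: (N−n)/(N−1) = (42072−1359)/(42072−1) = 0.9677.
SE(p̂) = √[p(1−p)/n · (N−n)/(N−1)] = √[0.2356/1359 × 0.9677] = 0.01295.
E = z × SE = 1.44 × 0.01295 = 0.01865 ≈ 1.9 percentage points.

1.9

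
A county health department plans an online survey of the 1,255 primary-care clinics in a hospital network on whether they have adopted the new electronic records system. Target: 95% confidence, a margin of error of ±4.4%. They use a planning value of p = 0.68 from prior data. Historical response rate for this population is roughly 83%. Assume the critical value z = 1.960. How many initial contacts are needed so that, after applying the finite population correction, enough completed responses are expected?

388

Completed interviews needed (unadjusted): n₀ = 1.960² × 0.2176 / 0.044² ≈ 431.78 → 432.
FPC for N = 1,255: n = 432 / (1 + 431/1255) = 432 / 1.3434 ≈ 321.57 → 322.
At an 83% response rate, contacts needed = 322 / 0.83 ≈ 387.95 → 388.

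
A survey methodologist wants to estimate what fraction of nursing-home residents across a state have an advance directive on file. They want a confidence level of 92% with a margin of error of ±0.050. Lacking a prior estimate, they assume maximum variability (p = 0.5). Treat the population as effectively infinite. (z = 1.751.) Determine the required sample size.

307

With p = 0.5, p(1−p) = 0.25.
n = z²·p(1−p)/E² = 1.751² × 0.2500 / 0.050² = 3.0660 × 0.2500 / 0.002500 ≈ 306.60.
Rounding up gives n = 307.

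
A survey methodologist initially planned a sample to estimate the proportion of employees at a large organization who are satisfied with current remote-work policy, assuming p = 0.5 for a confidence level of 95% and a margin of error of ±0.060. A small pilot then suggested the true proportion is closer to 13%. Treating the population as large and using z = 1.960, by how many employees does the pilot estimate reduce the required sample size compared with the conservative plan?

146

Conservative (p = 0.5): n = 1.960² × 0.25 / 0.060² ≈ 266.78 → 267.
Using p = 0.13: p(1−p) = 0.1131, so n = 1.960² × 0.1131 / 0.060² ≈ 120.69 → 121.
Reduction: 267 − 121 = 146.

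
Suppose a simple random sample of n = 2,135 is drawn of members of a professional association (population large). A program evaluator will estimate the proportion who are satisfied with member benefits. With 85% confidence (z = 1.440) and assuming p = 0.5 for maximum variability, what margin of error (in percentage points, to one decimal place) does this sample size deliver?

1.6

SE(p̂) = √[p(1−p)/n] = √[0.2500/2135] = 0.01082.
E = z × SE = 1.440 × 0.01082 = 0.01558, or 1.6 percentage points.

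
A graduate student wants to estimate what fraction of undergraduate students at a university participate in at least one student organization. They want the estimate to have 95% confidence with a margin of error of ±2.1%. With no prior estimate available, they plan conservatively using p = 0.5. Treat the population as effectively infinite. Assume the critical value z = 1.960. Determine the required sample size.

2178

With p = 0.5, p(1−p) = 0.25.
n = z²·p(1−p)/E² = 1.960² × 0.2500 / 0.021² = 3.8416 × 0.2500 / 0.000441 ≈ 2177.78.
Rounding up gives n = 2178.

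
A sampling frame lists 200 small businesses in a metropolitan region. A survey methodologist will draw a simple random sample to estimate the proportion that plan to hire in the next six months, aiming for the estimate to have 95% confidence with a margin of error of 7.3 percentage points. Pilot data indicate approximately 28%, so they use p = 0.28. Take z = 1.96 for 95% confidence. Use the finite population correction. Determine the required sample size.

Unadjusted: n₀ = 1.96² × 0.28 × 0.72 / 0.073² ≈ 145.33, so n₀ = 146.
Finite population correction with N = 200: n = n₀ / (1 + (n₀−1)/N) = 146 / (1 + 145/200) = 146 / 1.7250 ≈ 84.64.
Rounding up, n = 85.

85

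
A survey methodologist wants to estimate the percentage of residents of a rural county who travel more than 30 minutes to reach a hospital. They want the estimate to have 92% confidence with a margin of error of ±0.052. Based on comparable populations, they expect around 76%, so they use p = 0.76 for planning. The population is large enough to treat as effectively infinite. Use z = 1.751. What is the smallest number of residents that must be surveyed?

207

With p = 0.76, p(1−p) = 0.1824.
n = z²·p(1−p)/E² = 1.751² × 0.1824 / 0.052² = 3.0660 × 0.1824 / 0.002704 ≈ 206.82.
Rounding up gives n = 207.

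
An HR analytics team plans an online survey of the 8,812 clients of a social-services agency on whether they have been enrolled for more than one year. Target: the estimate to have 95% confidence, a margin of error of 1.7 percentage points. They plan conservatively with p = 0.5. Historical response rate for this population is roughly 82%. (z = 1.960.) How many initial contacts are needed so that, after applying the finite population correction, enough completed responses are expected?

Completed interviews needed (unadjusted): n₀ = 1.960² × 0.2500 / 0.017² ≈ 3323.18 → 3324.
FPC for N = 8,812: n = 3324 / (1 + 3323/8812) = 3324 / 1.3771 ≈ 2413.77 → 2414.
At an 82% response rate, contacts needed = 2414 / 0.82 ≈ 2943.90 → 2944.

2944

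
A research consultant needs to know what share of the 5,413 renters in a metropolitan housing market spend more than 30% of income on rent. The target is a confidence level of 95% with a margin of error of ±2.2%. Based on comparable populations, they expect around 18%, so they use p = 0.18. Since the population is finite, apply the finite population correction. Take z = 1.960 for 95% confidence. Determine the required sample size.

Unadjusted: n₀ = 1.960² × 0.18 × 0.82 / 0.022² ≈ 1171.53, so n₀ = 1172.
Finite population correction with N = 5,413: n = n₀ / (1 + (n₀−1)/N) = 1172 / (1 + 1171/5413) = 1172 / 1.2163 ≈ 963.55.
Rounding up, n = 964.

964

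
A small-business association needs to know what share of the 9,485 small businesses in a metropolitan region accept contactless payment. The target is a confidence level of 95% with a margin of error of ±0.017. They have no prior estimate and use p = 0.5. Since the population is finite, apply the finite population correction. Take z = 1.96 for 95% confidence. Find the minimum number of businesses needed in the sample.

Unadjusted: n₀ = 1.96² × 0.50 × 0.50 / 0.017² ≈ 3323.18, so n₀ = 3324.
Finite population correction with N = 9,485: n = n₀ / (1 + (n₀−1)/N) = 3324 / (1 + 3323/9485) = 3324 / 1.3503 ≈ 2461.60.
Rounding up, n = 2462.

2462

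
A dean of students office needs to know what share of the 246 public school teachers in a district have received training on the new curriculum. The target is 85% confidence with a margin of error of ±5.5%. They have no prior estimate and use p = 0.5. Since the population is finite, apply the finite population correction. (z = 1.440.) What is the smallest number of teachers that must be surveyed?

102

Unadjusted: n₀ = 1.440² × 0.50 × 0.50 / 0.055² ≈ 171.37, so n₀ = 172.
Finite population correction with N = 246: n = n₀ / (1 + (n₀−1)/N) = 172 / (1 + 171/246) = 172 / 1.6951 ≈ 101.47.
Rounding up, n = 102.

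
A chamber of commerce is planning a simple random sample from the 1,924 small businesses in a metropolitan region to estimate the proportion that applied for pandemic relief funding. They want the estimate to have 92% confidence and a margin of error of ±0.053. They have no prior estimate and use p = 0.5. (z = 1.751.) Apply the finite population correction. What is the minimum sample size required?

240

Unadjusted: n₀ = 1.751² × 0.50 × 0.50 / 0.053² ≈ 272.87, so n₀ = 273.
Finite population correction with N = 1,924: n = n₀ / (1 + (n₀−1)/N) = 273 / (1 + 272/1924) = 273 / 1.1414 ≈ 239.19.
Rounding up, n = 240.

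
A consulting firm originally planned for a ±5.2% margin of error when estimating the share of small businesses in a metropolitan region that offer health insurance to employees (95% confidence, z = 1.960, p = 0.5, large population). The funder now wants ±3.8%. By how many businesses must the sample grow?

310

At ±5.2%: n = 1.960² × 0.2500 / 0.052² ≈ 355.18 → 356.
At ±3.8%: n = 1.960² × 0.2500 / 0.038² ≈ 665.10 → 666.
Additional respondents: 666 − 356 = 310.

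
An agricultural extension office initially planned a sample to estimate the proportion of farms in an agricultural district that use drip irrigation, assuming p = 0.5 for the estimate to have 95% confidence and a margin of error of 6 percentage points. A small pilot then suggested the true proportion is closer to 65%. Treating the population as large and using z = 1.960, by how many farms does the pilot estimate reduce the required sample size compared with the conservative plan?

24

Conservative (p = 0.5): n = 1.960² × 0.25 / 0.060² ≈ 266.78 → 267.
Using p = 0.65: p(1−p) = 0.2275, so n = 1.960² × 0.2275 / 0.060² ≈ 242.77 → 243.
Reduction: 267 − 243 = 24.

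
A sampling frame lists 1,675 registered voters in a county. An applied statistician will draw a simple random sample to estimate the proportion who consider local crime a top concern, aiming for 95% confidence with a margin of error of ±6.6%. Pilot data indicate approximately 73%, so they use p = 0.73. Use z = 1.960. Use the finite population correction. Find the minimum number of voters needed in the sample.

158

Unadjusted: n₀ = 1.960² × 0.73 × 0.27 / 0.066² ≈ 173.82, so n₀ = 174.
Finite population correction with N = 1,675: n = n₀ / (1 + (n₀−1)/N) = 174 / (1 + 173/1675) = 174 / 1.1033 ≈ 157.71.
Rounding up, n = 158.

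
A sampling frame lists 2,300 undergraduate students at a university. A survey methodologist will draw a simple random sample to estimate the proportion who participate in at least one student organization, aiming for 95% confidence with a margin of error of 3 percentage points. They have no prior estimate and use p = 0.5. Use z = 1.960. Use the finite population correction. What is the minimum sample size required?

730

Unadjusted: n₀ = 1.960² × 0.50 × 0.50 / 0.030² ≈ 1067.11, so n₀ = 1068.
Finite population correction with N = 2,300: n = n₀ / (1 + (n₀−1)/N) = 1068 / (1 + 1067/2300) = 1068 / 1.4639 ≈ 729.55.
Rounding up, n = 730.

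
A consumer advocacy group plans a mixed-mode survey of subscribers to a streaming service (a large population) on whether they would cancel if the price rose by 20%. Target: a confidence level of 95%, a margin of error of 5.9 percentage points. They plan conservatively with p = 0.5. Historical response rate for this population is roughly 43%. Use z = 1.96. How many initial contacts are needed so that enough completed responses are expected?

Completed interviews needed: n₀ = 1.96² × 0.2500 / 0.059² ≈ 275.90 → 276.
At a 43% response rate, contacts needed = 276 / 0.43 ≈ 641.86 → 642.

642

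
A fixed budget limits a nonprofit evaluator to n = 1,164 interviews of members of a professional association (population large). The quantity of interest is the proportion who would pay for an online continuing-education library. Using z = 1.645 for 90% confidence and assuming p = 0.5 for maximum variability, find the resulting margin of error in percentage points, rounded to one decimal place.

SE(p̂) = √[p(1−p)/n] = √[0.2500/1164] = 0.01466.
E = z × SE = 1.645 × 0.01466 = 0.02411, or 2.4 percentage points.

2.4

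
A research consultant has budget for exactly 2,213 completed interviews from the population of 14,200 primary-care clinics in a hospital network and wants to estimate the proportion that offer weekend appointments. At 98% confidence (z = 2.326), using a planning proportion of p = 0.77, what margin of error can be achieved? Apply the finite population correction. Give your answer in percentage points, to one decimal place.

Finite-population factor: (N−n)/(N−1) = (14200−2213)/(14200−1) = 0.8442.
SE(p̂) = √[p(1−p)/n · (N−n)/(N−1)] = √[0.1771/2213 × 0.8442] = 0.00822.
E = z × SE = 2.326 × 0.00822 = 0.01912 ≈ 1.9 percentage points.

1.9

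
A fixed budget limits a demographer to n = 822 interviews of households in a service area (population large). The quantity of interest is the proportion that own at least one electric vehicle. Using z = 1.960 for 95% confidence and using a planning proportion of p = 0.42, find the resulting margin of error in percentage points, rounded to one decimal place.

3.4

SE(p̂) = √[p(1−p)/n] = √[0.2436/822] = 0.01721.
E = z × SE = 1.960 × 0.01721 = 0.03374, or 3.4 percentage points.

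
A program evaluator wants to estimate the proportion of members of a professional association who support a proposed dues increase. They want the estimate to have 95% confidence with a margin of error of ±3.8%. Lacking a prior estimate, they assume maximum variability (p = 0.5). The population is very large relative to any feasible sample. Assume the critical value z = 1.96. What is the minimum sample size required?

666

With p = 0.5, p(1−p) = 0.25.
n = z²·p(1−p)/E² = 1.96² × 0.2500 / 0.038² = 3.8416 × 0.2500 / 0.001444 ≈ 665.10.
Rounding up gives n = 666.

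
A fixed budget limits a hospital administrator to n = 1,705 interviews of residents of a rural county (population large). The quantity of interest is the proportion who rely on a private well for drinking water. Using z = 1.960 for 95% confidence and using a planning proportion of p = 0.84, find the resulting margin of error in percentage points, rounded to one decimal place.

SE(p̂) = √[p(1−p)/n] = √[0.1344/1705] = 0.00888.
E = z × SE = 1.960 × 0.00888 = 0.01740, or 1.7 percentage points.

1.7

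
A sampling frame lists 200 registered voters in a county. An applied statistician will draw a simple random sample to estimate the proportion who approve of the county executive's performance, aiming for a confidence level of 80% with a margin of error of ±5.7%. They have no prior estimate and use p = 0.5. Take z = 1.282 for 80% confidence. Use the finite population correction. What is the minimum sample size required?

78

Unadjusted: n₀ = 1.282² × 0.50 × 0.50 / 0.057² ≈ 126.46, so n₀ = 127.
Finite population correction with N = 200: n = n₀ / (1 + (n₀−1)/N) = 127 / (1 + 126/200) = 127 / 1.6300 ≈ 77.91.
Rounding up, n = 78.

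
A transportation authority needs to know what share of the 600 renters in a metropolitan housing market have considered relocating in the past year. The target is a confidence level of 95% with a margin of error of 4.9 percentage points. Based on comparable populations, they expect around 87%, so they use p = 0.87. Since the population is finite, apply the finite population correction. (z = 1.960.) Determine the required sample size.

140

Unadjusted: n₀ = 1.960² × 0.87 × 0.13 / 0.049² ≈ 180.96, so n₀ = 181.
Finite population correction with N = 600: n = n₀ / (1 + (n₀−1)/N) = 181 / (1 + 180/600) = 181 / 1.3000 ≈ 139.23.
Rounding up, n = 140.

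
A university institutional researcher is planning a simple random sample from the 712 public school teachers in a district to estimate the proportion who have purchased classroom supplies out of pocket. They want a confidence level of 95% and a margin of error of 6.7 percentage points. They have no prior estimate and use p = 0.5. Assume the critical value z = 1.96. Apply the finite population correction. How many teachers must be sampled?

Unadjusted: n₀ = 1.96² × 0.50 × 0.50 / 0.067² ≈ 213.95, so n₀ = 214.
Finite population correction with N = 712: n = n₀ / (1 + (n₀−1)/N) = 214 / (1 + 213/712) = 214 / 1.2992 ≈ 164.72.
Rounding up, n = 165.

165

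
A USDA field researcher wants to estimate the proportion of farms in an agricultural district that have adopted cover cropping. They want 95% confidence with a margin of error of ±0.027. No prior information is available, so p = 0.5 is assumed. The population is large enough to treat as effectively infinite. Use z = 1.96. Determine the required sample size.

With p = 0.5, p(1−p) = 0.25.
n = z²·p(1−p)/E² = 1.96² × 0.2500 / 0.027² = 3.8416 × 0.2500 / 0.000729 ≈ 1317.42.
Rounding up gives n = 1318.

1318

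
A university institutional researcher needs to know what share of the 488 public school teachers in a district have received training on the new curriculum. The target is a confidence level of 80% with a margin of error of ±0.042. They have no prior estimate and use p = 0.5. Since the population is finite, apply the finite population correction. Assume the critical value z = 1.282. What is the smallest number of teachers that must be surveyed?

158

Unadjusted: n₀ = 1.282² × 0.50 × 0.50 / 0.042² ≈ 232.93, so n₀ = 233.
Finite population correction with N = 488: n = n₀ / (1 + (n₀−1)/N) = 233 / (1 + 232/488) = 233 / 1.4754 ≈ 157.92.
Rounding up, n = 158.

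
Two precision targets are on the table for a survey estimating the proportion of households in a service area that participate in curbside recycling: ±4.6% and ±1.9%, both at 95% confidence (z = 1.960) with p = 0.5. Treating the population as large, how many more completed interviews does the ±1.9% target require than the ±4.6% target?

At ±4.6%: n = 1.960² × 0.2500 / 0.046² ≈ 453.88 → 454.
At ±1.9%: n = 1.960² × 0.2500 / 0.019² ≈ 2660.39 → 2661.
Additional respondents: 2661 − 454 = 2207.

2207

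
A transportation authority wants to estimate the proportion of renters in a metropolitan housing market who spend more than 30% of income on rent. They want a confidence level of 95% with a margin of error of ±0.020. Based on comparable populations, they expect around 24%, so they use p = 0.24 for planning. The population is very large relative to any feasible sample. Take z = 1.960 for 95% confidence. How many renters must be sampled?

With p = 0.24, p(1−p) = 0.1824.
n = z²·p(1−p)/E² = 1.960² × 0.1824 / 0.020² = 3.8416 × 0.1824 / 0.000400 ≈ 1751.77.
Rounding up gives n = 1752.

1752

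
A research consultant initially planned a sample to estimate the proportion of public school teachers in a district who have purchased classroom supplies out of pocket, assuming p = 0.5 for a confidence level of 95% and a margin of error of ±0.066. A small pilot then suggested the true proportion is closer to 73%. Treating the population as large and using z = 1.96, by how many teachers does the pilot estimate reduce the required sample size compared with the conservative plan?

Conservative (p = 0.5): n = 1.96² × 0.25 / 0.066² ≈ 220.48 → 221.
Using p = 0.73: p(1−p) = 0.1971, so n = 1.96² × 0.1971 / 0.066² ≈ 173.82 → 174.
Reduction: 221 − 174 = 47.

47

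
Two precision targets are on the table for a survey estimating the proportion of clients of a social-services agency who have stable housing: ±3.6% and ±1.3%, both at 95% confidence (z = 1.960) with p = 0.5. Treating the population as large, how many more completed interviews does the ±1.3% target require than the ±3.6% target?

At ±3.6%: n = 1.960² × 0.2500 / 0.036² ≈ 741.05 → 742.
At ±1.3%: n = 1.960² × 0.2500 / 0.013² ≈ 5682.84 → 5683.
Additional respondents: 5683 − 742 = 4941.

4941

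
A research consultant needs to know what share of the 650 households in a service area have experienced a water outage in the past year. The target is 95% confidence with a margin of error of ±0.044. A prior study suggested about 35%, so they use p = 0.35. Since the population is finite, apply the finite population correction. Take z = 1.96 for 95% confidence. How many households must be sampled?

267

Unadjusted: n₀ = 1.96² × 0.35 × 0.65 / 0.044² ≈ 451.43, so n₀ = 452.
Finite population correction with N = 650: n = n₀ / (1 + (n₀−1)/N) = 452 / (1 + 451/650) = 452 / 1.6938 ≈ 266.85.
Rounding up, n = 267.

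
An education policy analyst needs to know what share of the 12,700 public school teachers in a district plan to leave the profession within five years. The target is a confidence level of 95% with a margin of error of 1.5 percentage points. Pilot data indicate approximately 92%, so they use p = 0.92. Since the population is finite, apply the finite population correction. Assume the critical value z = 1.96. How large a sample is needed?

1144

Unadjusted: n₀ = 1.96² × 0.92 × 0.08 / 0.015² ≈ 1256.63, so n₀ = 1257.
Finite population correction with N = 12,700: n = n₀ / (1 + (n₀−1)/N) = 1257 / (1 + 1256/12700) = 1257 / 1.0989 ≈ 1143.87.
Rounding up, n = 1144.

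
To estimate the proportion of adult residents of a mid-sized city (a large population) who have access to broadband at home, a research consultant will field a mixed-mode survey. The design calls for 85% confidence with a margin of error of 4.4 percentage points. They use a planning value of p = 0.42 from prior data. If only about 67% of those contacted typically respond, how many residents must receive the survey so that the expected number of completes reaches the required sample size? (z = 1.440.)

Completed interviews needed: n₀ = 1.440² × 0.2436 / 0.044² ≈ 260.91 → 261.
At a 67% response rate, contacts needed = 261 / 0.67 ≈ 389.55 → 390.

390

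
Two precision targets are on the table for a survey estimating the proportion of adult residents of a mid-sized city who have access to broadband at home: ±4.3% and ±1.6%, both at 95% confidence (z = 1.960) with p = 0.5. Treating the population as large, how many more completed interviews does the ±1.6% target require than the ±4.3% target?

3232

At ±4.3%: n = 1.960² × 0.2500 / 0.043² ≈ 519.42 → 520.
At ±1.6%: n = 1.960² × 0.2500 / 0.016² ≈ 3751.56 → 3752.
Additional respondents: 3752 − 520 = 3232.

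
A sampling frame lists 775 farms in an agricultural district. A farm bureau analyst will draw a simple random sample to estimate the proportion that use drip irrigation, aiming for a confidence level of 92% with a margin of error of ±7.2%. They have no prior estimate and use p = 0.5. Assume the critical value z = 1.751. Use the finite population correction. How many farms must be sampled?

125

Unadjusted: n₀ = 1.751² × 0.50 × 0.50 / 0.072² ≈ 147.86, so n₀ = 148.
Finite population correction with N = 775: n = n₀ / (1 + (n₀−1)/N) = 148 / (1 + 147/775) = 148 / 1.1897 ≈ 124.40.
Rounding up, n = 125.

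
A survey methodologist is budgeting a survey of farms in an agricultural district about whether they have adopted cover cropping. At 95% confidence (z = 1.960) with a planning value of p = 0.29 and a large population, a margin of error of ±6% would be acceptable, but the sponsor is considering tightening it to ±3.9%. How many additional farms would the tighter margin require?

301

At ±6%: n = 1.960² × 0.2059 / 0.060² ≈ 219.72 → 220.
At ±3.9%: n = 1.960² × 0.2059 / 0.039² ≈ 520.04 → 521.
Additional respondents: 521 − 220 = 301.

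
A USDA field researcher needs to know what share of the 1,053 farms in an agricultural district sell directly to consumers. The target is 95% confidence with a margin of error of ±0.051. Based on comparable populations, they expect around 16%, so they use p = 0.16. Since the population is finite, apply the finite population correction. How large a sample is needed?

For 95% confidence, z = 1.960.
Unadjusted: n₀ = 1.960² × 0.16 × 0.84 / 0.051² ≈ 198.50, so n₀ = 199.
Finite population correction with N = 1,053: n = n₀ / (1 + (n₀−1)/N) = 199 / (1 + 198/1053) = 199 / 1.1880 ≈ 167.50.
Rounding up, n = 168.

168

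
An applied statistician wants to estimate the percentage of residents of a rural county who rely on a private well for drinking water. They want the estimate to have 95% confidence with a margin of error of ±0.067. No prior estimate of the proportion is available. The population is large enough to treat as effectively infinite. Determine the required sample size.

214

For 95% confidence, z = 1.960.
With no prior estimate, use p = 0.5, giving p(1−p) = 0.25.
n = z²·p(1−p)/E² = 1.960² × 0.2500 / 0.067² = 3.8416 × 0.2500 / 0.004489 ≈ 213.95.
Rounding up gives n = 214.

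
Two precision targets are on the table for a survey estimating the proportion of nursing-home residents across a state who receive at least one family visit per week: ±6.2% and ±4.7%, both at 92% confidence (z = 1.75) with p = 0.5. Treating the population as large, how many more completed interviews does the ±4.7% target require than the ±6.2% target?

At ±6.2%: n = 1.75² × 0.2500 / 0.062² ≈ 199.17 → 200.
At ±4.7%: n = 1.75² × 0.2500 / 0.047² ≈ 346.59 → 347.
Additional respondents: 347 − 200 = 147.

147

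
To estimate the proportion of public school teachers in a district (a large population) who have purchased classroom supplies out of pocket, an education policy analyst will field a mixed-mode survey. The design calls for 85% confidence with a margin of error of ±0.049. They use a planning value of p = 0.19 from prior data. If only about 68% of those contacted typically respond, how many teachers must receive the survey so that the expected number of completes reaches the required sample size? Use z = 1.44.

196

Completed interviews needed: n₀ = 1.44² × 0.1539 / 0.049² ≈ 132.91 → 133.
At a 68% response rate, contacts needed = 133 / 0.68 ≈ 195.59 → 196.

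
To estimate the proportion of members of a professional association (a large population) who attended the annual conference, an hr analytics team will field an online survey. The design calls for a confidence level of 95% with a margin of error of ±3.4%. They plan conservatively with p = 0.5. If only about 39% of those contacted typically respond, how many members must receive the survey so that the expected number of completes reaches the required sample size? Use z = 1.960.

Completed interviews needed: n₀ = 1.960² × 0.2500 / 0.034² ≈ 830.80 → 831.
At a 39% response rate, contacts needed = 831 / 0.39 ≈ 2130.77 → 2131.

2131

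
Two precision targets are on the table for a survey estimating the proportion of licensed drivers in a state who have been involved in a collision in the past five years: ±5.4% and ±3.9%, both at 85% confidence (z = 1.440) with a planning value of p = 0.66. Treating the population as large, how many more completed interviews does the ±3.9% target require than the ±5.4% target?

At ±5.4%: n = 1.440² × 0.2244 / 0.054² ≈ 159.57 → 160.
At ±3.9%: n = 1.440² × 0.2244 / 0.039² ≈ 305.93 → 306.
Additional respondents: 306 − 160 = 146.

146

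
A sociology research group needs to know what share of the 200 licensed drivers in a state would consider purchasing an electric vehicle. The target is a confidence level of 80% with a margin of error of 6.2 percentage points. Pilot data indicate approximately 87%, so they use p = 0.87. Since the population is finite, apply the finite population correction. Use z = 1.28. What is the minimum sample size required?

Unadjusted: n₀ = 1.28² × 0.87 × 0.13 / 0.062² ≈ 48.21, so n₀ = 49.
Finite population correction with N = 200: n = n₀ / (1 + (n₀−1)/N) = 49 / (1 + 48/200) = 49 / 1.2400 ≈ 39.52.
Rounding up, n = 40.

40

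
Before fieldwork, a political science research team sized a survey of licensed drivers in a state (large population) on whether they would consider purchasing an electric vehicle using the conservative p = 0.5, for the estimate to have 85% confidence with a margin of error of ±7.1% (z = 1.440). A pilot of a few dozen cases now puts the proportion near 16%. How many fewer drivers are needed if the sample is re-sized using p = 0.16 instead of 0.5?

47

Conservative (p = 0.5): n = 1.440² × 0.25 / 0.071² ≈ 102.84 → 103.
Using p = 0.16: p(1−p) = 0.1344, so n = 1.440² × 0.1344 / 0.071² ≈ 55.29 → 56.
Reduction: 103 − 56 = 47.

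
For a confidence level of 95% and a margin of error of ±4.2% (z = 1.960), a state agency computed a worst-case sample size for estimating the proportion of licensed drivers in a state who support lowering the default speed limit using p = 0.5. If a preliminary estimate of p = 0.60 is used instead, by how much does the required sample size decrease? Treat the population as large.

22

Conservative (p = 0.5): n = 1.960² × 0.25 / 0.042² ≈ 544.44 → 545.
Using p = 0.60: p(1−p) = 0.2400, so n = 1.960² × 0.2400 / 0.042² ≈ 522.67 → 523.
Reduction: 545 − 523 = 22.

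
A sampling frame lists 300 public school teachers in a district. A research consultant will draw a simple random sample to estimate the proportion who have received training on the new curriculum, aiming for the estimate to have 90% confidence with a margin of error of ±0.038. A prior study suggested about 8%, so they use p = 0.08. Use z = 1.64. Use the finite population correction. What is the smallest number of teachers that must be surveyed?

Unadjusted: n₀ = 1.64² × 0.08 × 0.92 / 0.038² ≈ 137.09, so n₀ = 138.
Finite population correction with N = 300: n = n₀ / (1 + (n₀−1)/N) = 138 / (1 + 137/300) = 138 / 1.4567 ≈ 94.74.
Rounding up, n = 95.

95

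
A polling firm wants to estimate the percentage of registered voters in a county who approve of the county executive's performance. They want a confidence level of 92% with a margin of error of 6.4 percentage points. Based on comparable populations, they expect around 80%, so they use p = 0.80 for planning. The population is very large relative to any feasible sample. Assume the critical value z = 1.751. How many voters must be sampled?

With p = 0.80, p(1−p) = 0.1600.
n = z²·p(1−p)/E² = 1.751² × 0.1600 / 0.064² = 3.0660 × 0.1600 / 0.004096 ≈ 119.77.
Rounding up gives n = 120.

120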